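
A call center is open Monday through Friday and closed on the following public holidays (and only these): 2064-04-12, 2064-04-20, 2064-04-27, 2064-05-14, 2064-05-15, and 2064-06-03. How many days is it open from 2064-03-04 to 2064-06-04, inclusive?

2064-03-04 is a Tuesday.
From 2064-03-04 to 2064-06-04 is 93 days inclusive.
93 = 7 × 13 + 2, so there are 13 full weeks plus 2 extra days.
Each full week contributes 5 weekdays (Mon–Fri): 13 × 5 = 65.
The 2 extra days are Tuesday, Wednesday — 2 of them qualify.
Total: 65 + 2 = 67.
Holidays: 2064-04-12 (Sat); 2064-04-20 (Sun); 2064-04-27 (Sun); 2064-05-14 (Wed); 2064-05-15 (Thu); 2064-06-03 (Tue).
3 of the 6 holidays fall on weekdays; the rest are weekends and were already excluded.
Business days: 67 − 3 = 64.

64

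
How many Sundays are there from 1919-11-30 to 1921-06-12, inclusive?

1919-11-30 is a Sunday.
The range spans 561 days (inclusive of both endpoints).
561 = 7 × 80 + 1, so there are 80 full weeks plus 1 extra day.
Each full week contributes one Sunday: 80 so far.
The 1 extra day is Sunday — 1 of them qualifies.
Total: 80 + 1 = 81.

81 Sundays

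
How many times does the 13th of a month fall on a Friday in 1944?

1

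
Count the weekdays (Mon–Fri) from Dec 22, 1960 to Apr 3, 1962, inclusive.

Dec 22, 1960 is a Thursday.
The range spans 468 days (inclusive of both endpoints).
468 = 7 × 66 + 6, so there are 66 full weeks plus 6 extra days.
Each full week contributes 5 weekdays (Mon–Fri): 66 × 5 = 330.
The 6 extra days are Thursday, Friday, Saturday, Sunday, Monday, Tuesday — 4 of them qualify.
Total: 330 + 4 = 334.

334 weekdays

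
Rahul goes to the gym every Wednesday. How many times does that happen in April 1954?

1954-04-01 is a Thursday.
From 1954-04-01 to 1954-04-30 is 30 days inclusive.
30 = 7 × 4 + 2, so there are 4 full weeks plus 2 extra days.
Each full week contributes one Wednesday: 4 so far.
The 2 extra days are Thu, Fri — none qualify.
Total: 4 + 0 = 4.

4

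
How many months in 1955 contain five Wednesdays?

A month has five Wednesdays exactly when Wednesday falls within its first (length − 28) days.
Jan: 31 days, starts Sat → 5 of Sat, Sun, Mon
Feb: 28 days, starts Tue → 5 of (none)
Mar: 31 days, starts Tue → 5 of Tue, Wed, Thu ✓
Apr: 30 days, starts Fri → 5 of Fri, Sat
May: 31 days, starts Sun → 5 of Sun, Mon, Tue
Jun: 30 days, starts Wed → 5 of Wed, Thu ✓
Jul: 31 days, starts Fri → 5 of Fri, Sat, Sun
Aug: 31 days, starts Mon → 5 of Mon, Tue, Wed ✓
Sep: 30 days, starts Thu → 5 of Thu, Fri
Oct: 31 days, starts Sat → 5 of Sat, Sun, Mon
Nov: 30 days, starts Tue → 5 of Tue, Wed ✓
Dec: 31 days, starts Thu → 5 of Thu, Fri, Sat
Months with five Wednesdays: Mar, Jun, Aug, Nov.

4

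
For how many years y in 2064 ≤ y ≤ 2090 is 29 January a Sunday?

4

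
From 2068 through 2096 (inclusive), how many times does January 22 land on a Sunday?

Day of week of January 22 in each year:
2068: Sun ✓, 2069: Tue, 2070: Wed, 2071: Thu, 2072: Fri, 2073: Sun ✓, 2074: Mon, 2075: Tue, 2076: Wed, 2077: Fri, 2078: Sat, 2079: Sun ✓, 2080: Mon, 2081: Wed, 2082: Thu, 2083: Fri, 2084: Sat, 2085: Mon, 2086: Tue, 2087: Wed, 2088: Thu, 2089: Sat, 2090: Sun ✓, 2091: Mon, 2092: Tue, 2093: Thu, 2094: Fri, 2095: Sat, 2096: Sun ✓
Sundays: 2068, 2073, 2079, 2090, 2096.

5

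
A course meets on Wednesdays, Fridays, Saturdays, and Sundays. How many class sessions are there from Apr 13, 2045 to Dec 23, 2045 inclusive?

Apr 13, 2045 is a Thursday.
That's 255 days from start to end, counting both.
255 = 7 × 36 + 3, so there are 36 full weeks plus 3 extra days.
Each full week contributes 4 days from the set (Wed, Fri, Sat, Sun): 36 × 4 = 144.
The 3 extra days are Thu, Fri, Sat — 2 of them qualify.
Total: 144 + 2 = 146.

146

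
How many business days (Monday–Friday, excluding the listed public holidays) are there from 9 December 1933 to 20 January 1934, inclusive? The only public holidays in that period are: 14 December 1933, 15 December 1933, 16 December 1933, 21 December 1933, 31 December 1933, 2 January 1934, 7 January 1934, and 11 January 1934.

25

9 December 1933 is a Saturday.
From 9 December 1933 to 20 January 1934 is 43 days inclusive.
43 = 7 × 6 + 1, so there are 6 full weeks plus 1 extra day.
Each full week contributes 5 weekdays (Mon–Fri): 6 × 5 = 30.
The 1 extra day is Saturday — none qualify.
Total: 30 + 0 = 30.
Holidays: 14 December 1933 (Thu); 15 December 1933 (Fri); 16 December 1933 (Sat); 21 December 1933 (Thu); 31 December 1933 (Sun); 2 January 1934 (Tue); 7 January 1934 (Sun); 11 January 1934 (Thu).
5 of the 8 holidays fall on weekdays; the rest are weekends and were already excluded.
Business days: 30 − 5 = 25.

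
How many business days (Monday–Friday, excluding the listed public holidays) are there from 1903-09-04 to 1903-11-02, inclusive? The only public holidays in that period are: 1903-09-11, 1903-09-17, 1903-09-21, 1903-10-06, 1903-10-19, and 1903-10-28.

1903-09-04 is a Friday.
From 1903-09-04 to 1903-11-02 is 60 days inclusive.
60 = 7 × 8 + 4, so there are 8 full weeks plus 4 extra days.
Each full week contributes 5 weekdays (Mon–Fri): 8 × 5 = 40.
The 4 extra days are Friday, Saturday, Sunday, Monday — 2 of them qualify.
Total: 40 + 2 = 42.
Holidays: 1903-09-11 (Fri); 1903-09-17 (Thu); 1903-09-21 (Mon); 1903-10-06 (Tue); 1903-10-19 (Mon); 1903-10-28 (Wed).
All 6 holidays fall on weekdays, so subtract 6.
Business days: 42 − 6 = 36.

36 business days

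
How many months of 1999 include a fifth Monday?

A month has five Mondays exactly when Monday falls within its first (length − 28) days.
Jan: 31 days, starts Fri → 5 of Fri, Sat, Sun
Feb: 28 days, starts Mon → 5 of (none)
Mar: 31 days, starts Mon → 5 of Mon, Tue, Wed ✓
Apr: 30 days, starts Thu → 5 of Thu, Fri
May: 31 days, starts Sat → 5 of Sat, Sun, Mon ✓
Jun: 30 days, starts Tue → 5 of Tue, Wed
Jul: 31 days, starts Thu → 5 of Thu, Fri, Sat
Aug: 31 days, starts Sun → 5 of Sun, Mon, Tue ✓
Sep: 30 days, starts Wed → 5 of Wed, Thu
Oct: 31 days, starts Fri → 5 of Fri, Sat, Sun
Nov: 30 days, starts Mon → 5 of Mon, Tue ✓
Dec: 31 days, starts Wed → 5 of Wed, Thu, Fri
Months with five Mondays: Mar, May, Aug, Nov.

4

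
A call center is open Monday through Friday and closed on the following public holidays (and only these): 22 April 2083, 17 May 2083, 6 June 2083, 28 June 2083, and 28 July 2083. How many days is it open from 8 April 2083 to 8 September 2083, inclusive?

106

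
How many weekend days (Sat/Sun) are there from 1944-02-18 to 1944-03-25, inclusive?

1944-02-18 is a Friday.
That's 37 days from start to end, counting both.
37 = 7 × 5 + 2, so there are 5 full weeks plus 2 extra days.
Each full week contributes 2 weekend days (Sat, Sun): 5 × 2 = 10.
The 2 extra days are Fri, Sat — 1 of them qualifies.
Total: 10 + 1 = 11.

11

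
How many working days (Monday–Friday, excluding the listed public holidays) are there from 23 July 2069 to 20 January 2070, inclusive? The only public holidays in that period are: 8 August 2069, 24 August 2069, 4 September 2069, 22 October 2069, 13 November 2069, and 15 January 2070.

125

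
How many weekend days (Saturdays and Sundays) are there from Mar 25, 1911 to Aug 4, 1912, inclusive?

144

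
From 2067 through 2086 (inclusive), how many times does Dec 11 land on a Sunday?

3

Day of week of December 11 in each year:
2067: Sun ✓, 2068: Tue, 2069: Wed, 2070: Thu, 2071: Fri, 2072: Sun ✓, 2073: Mon, 2074: Tue, 2075: Wed, 2076: Fri, 2077: Sat, 2078: Sun ✓, 2079: Mon, 2080: Wed, 2081: Thu, 2082: Fri, 2083: Sat, 2084: Mon, 2085: Tue, 2086: Wed
Sundays: 2067, 2072, 2078.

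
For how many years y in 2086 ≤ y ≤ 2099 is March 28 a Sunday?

2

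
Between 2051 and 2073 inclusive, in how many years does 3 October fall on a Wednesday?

Day of week of October 3 in each year:
2051: Tue, 2052: Thu, 2053: Fri, 2054: Sat, 2055: Sun, 2056: Tue, 2057: Wed ✓, 2058: Thu, 2059: Fri, 2060: Sun, 2061: Mon, 2062: Tue, 2063: Wed ✓, 2064: Fri, 2065: Sat, 2066: Sun, 2067: Mon, 2068: Wed ✓, 2069: Thu, 2070: Fri, 2071: Sat, 2072: Mon, 2073: Tue
Wednesdays: 2057, 2063, 2068.

3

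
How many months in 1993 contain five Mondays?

A month has five Mondays exactly when Monday falls within its first (length − 28) days.
Jan: 31 days, starts Fri → 5 of Fri, Sat, Sun
Feb: 28 days, starts Mon → 5 of (none)
Mar: 31 days, starts Mon → 5 of Mon, Tue, Wed ✓
Apr: 30 days, starts Thu → 5 of Thu, Fri
May: 31 days, starts Sat → 5 of Sat, Sun, Mon ✓
Jun: 30 days, starts Tue → 5 of Tue, Wed
Jul: 31 days, starts Thu → 5 of Thu, Fri, Sat
Aug: 31 days, starts Sun → 5 of Sun, Mon, Tue ✓
Sep: 30 days, starts Wed → 5 of Wed, Thu
Oct: 31 days, starts Fri → 5 of Fri, Sat, Sun
Nov: 30 days, starts Mon → 5 of Mon, Tue ✓
Dec: 31 days, starts Wed → 5 of Wed, Thu, Fri
Months with five Mondays: Mar, May, Aug, Nov.

4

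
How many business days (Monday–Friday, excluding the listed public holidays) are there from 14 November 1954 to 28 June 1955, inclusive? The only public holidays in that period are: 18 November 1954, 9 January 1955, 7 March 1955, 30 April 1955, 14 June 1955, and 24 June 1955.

158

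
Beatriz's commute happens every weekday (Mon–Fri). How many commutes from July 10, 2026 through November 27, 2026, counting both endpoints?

101 weekdays

July 10, 2026 is a Friday.
The range spans 141 days (inclusive of both endpoints).
141 = 7 × 20 + 1, so there are 20 full weeks plus 1 extra day.
Each full week contributes 5 weekdays (Mon–Fri): 20 × 5 = 100.
The 1 extra day is Friday — 1 of them qualifies.
Total: 100 + 1 = 101.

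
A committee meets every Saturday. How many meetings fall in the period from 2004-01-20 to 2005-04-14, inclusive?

64 Saturdays

2004-01-20 is a Tuesday.
From 2004-01-20 to 2005-04-14 is 451 days inclusive.
451 = 7 × 64 + 3, so there are 64 full weeks plus 3 extra days.
Each full week contributes one Saturday: 64 so far.
The 3 extra days are Tuesday, Wednesday, Thursday — none qualify.
Total: 64 + 0 = 64.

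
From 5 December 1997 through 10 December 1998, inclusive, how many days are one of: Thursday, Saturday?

5 December 1997 is a Friday.
That's 371 days from start to end, counting both.
371 = 7 × 53, so the span is exactly 53 full weeks.
Each full week contributes 2 days from the set (Thu, Sat): 53 × 2 = 106.

106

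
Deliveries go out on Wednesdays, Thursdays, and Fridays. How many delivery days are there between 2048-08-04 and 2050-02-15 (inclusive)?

2048-08-04 is a Tuesday.
From 2048-08-04 to 2050-02-15 is 561 days inclusive.
561 = 7 × 80 + 1, so there are 80 full weeks plus 1 extra day.
Each full week contributes 3 days from the set (Wed, Thu, Fri): 80 × 3 = 240.
The 1 extra day is Tue — none qualify.
Total: 240 + 0 = 240.

240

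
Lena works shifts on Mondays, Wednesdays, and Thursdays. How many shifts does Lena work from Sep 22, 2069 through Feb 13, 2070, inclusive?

Sep 22, 2069 is a Sunday.
That's 145 days from start to end, counting both.
145 = 7 × 20 + 5, so there are 20 full weeks plus 5 extra days.
Each full week contributes 3 days from the set (Mon, Wed, Thu): 20 × 3 = 60.
The 5 extra days are Sunday, Monday, Tuesday, Wednesday, Thursday — 3 of them qualify.
Total: 60 + 3 = 63.

63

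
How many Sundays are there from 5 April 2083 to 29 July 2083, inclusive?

16 Sundays

5 April 2083 is a Monday.
From 5 April 2083 to 29 July 2083 is 116 days inclusive.
116 = 7 × 16 + 4, so there are 16 full weeks plus 4 extra days.
Each full week contributes one Sunday: 16 so far.
The 4 extra days are Mon, Tue, Wed, Thu — none qualify.
Total: 16 + 0 = 16.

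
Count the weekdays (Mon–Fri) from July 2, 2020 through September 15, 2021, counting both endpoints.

315

July 2, 2020 is a Thursday.
That's 441 days from start to end, counting both.
441 = 7 × 63, so the span is exactly 63 full weeks.
Each full week contributes 5 weekdays (Mon–Fri): 63 × 5 = 315.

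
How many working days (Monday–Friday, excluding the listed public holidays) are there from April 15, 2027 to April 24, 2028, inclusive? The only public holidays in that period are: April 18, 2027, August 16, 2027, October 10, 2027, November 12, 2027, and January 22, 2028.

266

April 15, 2027 is a Thursday.
From April 15, 2027 to April 24, 2028 is 376 days inclusive.
376 = 7 × 53 + 5, so there are 53 full weeks plus 5 extra days.
Each full week contributes 5 weekdays (Mon–Fri): 53 × 5 = 265.
The 5 extra days are Thu, Fri, Sat, Sun, Mon — 3 of them qualify.
Total: 265 + 3 = 268.
Holidays: April 18, 2027 (Sun); August 16, 2027 (Mon); October 10, 2027 (Sun); November 12, 2027 (Fri); January 22, 2028 (Sat).
2 of the 5 holidays fall on weekdays; the rest are weekends and were already excluded.
Business days: 268 − 2 = 266.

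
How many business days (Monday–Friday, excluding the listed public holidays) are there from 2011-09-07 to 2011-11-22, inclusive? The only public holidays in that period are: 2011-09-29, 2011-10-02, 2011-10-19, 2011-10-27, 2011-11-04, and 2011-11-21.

2011-09-07 is a Wednesday.
The range spans 77 days (inclusive of both endpoints).
77 = 7 × 11, so the span is exactly 11 full weeks.
Each full week contributes 5 weekdays (Mon–Fri): 11 × 5 = 55.
Total: 55.
Holidays: 2011-09-29 (Thu); 2011-10-02 (Sun); 2011-10-19 (Wed); 2011-10-27 (Thu); 2011-11-04 (Fri); 2011-11-21 (Mon).
5 of the 6 holidays fall on weekdays; the rest are weekends and were already excluded.
Business days: 55 − 5 = 50.

50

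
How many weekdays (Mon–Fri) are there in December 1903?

23 weekdays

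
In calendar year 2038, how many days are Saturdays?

1 January 2038 is a Friday.
The range spans 365 days (inclusive of both endpoints).
365 = 7 × 52 + 1, so there are 52 full weeks plus 1 extra day.
Each full week contributes one Saturday: 52 so far.
The 1 extra day is Friday — none qualify.
Total: 52 + 0 = 52.

52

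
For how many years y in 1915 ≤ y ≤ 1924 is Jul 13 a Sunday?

Day of week of July 13 in each year:
1915: Tue, 1916: Thu, 1917: Fri, 1918: Sat, 1919: Sun ✓, 1920: Tue, 1921: Wed, 1922: Thu, 1923: Fri, 1924: Sun ✓
Sundays: 1919, 1924.

2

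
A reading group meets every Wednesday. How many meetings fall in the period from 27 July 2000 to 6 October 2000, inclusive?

10

27 July 2000 is a Thursday.
From 27 July 2000 to 6 October 2000 is 72 days inclusive.
72 = 7 × 10 + 2, so there are 10 full weeks plus 2 extra days.
Each full week contributes one Wednesday: 10 so far.
The 2 extra days are Thu, Fri — none qualify.
Total: 10 + 0 = 10.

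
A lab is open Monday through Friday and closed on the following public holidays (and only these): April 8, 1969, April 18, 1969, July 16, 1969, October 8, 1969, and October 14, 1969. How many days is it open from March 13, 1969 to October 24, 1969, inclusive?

March 13, 1969 is a Thursday.
The range spans 226 days (inclusive of both endpoints).
226 = 7 × 32 + 2, so there are 32 full weeks plus 2 extra days.
Each full week contributes 5 weekdays (Mon–Fri): 32 × 5 = 160.
The 2 extra days are Thursday, Friday — 2 of them qualify.
Total: 160 + 2 = 162.
Holidays: April 8, 1969 (Tue); April 18, 1969 (Fri); July 16, 1969 (Wed); October 8, 1969 (Wed); October 14, 1969 (Tue).
All 5 holidays fall on weekdays, so subtract 5.
Business days: 162 − 5 = 157.

157 working days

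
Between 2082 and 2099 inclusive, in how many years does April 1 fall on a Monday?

Day of week of April 1 in each year:
2082: Wed, 2083: Thu, 2084: Sat, 2085: Sun, 2086: Mon ✓, 2087: Tue, 2088: Thu, 2089: Fri, 2090: Sat, 2091: Sun, 2092: Tue, 2093: Wed, 2094: Thu, 2095: Fri, 2096: Sun, 2097: Mon ✓, 2098: Tue, 2099: Wed
Mondays: 2086, 2097.

2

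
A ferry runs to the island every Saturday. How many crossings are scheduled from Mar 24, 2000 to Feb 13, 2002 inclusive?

99 Saturdays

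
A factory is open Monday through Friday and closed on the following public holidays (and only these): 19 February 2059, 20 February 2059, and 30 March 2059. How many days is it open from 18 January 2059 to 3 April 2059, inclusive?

52

18 January 2059 is a Saturday.
The range spans 76 days (inclusive of both endpoints).
76 = 7 × 10 + 6, so there are 10 full weeks plus 6 extra days.
Each full week contributes 5 weekdays (Mon–Fri): 10 × 5 = 50.
The 6 extra days are Sat, Sun, Mon, Tue, Wed, Thu — 4 of them qualify.
Total: 50 + 4 = 54.
Holidays: 19 February 2059 (Wed); 20 February 2059 (Thu); 30 March 2059 (Sun).
2 of the 3 holidays fall on weekdays; the rest are weekends and were already excluded.
Business days: 54 − 2 = 52.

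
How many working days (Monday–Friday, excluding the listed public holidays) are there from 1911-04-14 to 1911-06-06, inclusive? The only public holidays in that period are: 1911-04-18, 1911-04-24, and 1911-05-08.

1911-04-14 is a Friday.
The range spans 54 days (inclusive of both endpoints).
54 = 7 × 7 + 5, so there are 7 full weeks plus 5 extra days.
Each full week contributes 5 weekdays (Mon–Fri): 7 × 5 = 35.
The 5 extra days are Friday, Saturday, Sunday, Monday, Tuesday — 3 of them qualify.
Total: 35 + 3 = 38.
Holidays: 1911-04-18 (Tue); 1911-04-24 (Mon); 1911-05-08 (Mon).
All 3 holidays fall on weekdays, so subtract 3.
Business days: 38 − 3 = 35.

35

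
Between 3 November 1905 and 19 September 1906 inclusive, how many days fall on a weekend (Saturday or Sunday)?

3 November 1905 is a Friday.
From 3 November 1905 to 19 September 1906 is 321 days inclusive.
321 = 7 × 45 + 6, so there are 45 full weeks plus 6 extra days.
Each full week contributes 2 weekend days (Sat, Sun): 45 × 2 = 90.
The 6 extra days are Fri, Sat, Sun, Mon, Tue, Wed — 2 of them qualify.
Total: 90 + 2 = 92.

92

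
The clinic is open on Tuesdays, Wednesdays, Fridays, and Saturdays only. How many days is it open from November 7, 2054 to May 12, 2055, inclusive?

November 7, 2054 is a Saturday.
The range spans 187 days (inclusive of both endpoints).
187 = 7 × 26 + 5, so there are 26 full weeks plus 5 extra days.
Each full week contributes 4 days from the set (Tue, Wed, Fri, Sat): 26 × 4 = 104.
The 5 extra days are Saturday, Sunday, Monday, Tuesday, Wednesday — 3 of them qualify.
Total: 104 + 3 = 107.

107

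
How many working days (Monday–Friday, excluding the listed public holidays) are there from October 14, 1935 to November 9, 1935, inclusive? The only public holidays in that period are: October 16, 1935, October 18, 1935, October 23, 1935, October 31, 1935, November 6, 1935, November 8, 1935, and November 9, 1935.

14

October 14, 1935 is a Monday.
That's 27 days from start to end, counting both.
27 = 7 × 3 + 6, so there are 3 full weeks plus 6 extra days.
Each full week contributes 5 weekdays (Mon–Fri): 3 × 5 = 15.
The 6 extra days are Mon, Tue, Wed, Thu, Fri, Sat — 5 of them qualify.
Total: 15 + 5 = 20.
Holidays: October 16, 1935 (Wed); October 18, 1935 (Fri); October 23, 1935 (Wed); October 31, 1935 (Thu); November 6, 1935 (Wed); November 8, 1935 (Fri); November 9, 1935 (Sat).
6 of the 7 holidays fall on weekdays; the rest are weekends and were already excluded.
Business days: 20 − 6 = 14.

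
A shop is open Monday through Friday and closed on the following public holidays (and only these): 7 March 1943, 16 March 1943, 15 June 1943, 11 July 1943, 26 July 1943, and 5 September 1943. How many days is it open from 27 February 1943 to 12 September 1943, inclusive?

27 February 1943 is a Saturday.
From 27 February 1943 to 12 September 1943 is 198 days inclusive.
198 = 7 × 28 + 2, so there are 28 full weeks plus 2 extra days.
Each full week contributes 5 weekdays (Mon–Fri): 28 × 5 = 140.
The 2 extra days are Sat, Sun — none qualify.
Total: 140 + 0 = 140.
Holidays: 7 March 1943 (Sun); 16 March 1943 (Tue); 15 June 1943 (Tue); 11 July 1943 (Sun); 26 July 1943 (Mon); 5 September 1943 (Sun).
3 of the 6 holidays fall on weekdays; the rest are weekends and were already excluded.
Business days: 140 − 3 = 137.

137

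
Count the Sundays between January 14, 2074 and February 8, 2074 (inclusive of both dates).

4 Sundays

January 14, 2074 is a Sunday.
From January 14, 2074 to February 8, 2074 is 26 days inclusive.
26 = 7 × 3 + 5, so there are 3 full weeks plus 5 extra days.
Each full week contributes one Sunday: 3 so far.
The 5 extra days are Sunday, Monday, Tuesday, Wednesday, Thursday — 1 of them qualifies.
Total: 3 + 1 = 4.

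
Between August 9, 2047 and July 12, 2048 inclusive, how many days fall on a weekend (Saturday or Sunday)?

98

August 9, 2047 is a Friday.
That's 339 days from start to end, counting both.
339 = 7 × 48 + 3, so there are 48 full weeks plus 3 extra days.
Each full week contributes 2 weekend days (Sat, Sun): 48 × 2 = 96.
The 3 extra days are Friday, Saturday, Sunday — 2 of them qualify.
Total: 96 + 2 = 98.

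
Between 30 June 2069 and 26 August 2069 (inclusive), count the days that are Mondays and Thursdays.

17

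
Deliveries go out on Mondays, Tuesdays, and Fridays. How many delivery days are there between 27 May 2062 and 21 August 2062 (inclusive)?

27 May 2062 is a Saturday.
The range spans 87 days (inclusive of both endpoints).
87 = 7 × 12 + 3, so there are 12 full weeks plus 3 extra days.
Each full week contributes 3 days from the set (Mon, Tue, Fri): 12 × 3 = 36.
The 3 extra days are Sat, Sun, Mon — 1 of them qualifies.
Total: 36 + 1 = 37.

37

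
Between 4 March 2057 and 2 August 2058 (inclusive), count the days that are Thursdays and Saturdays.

4 March 2057 is a Sunday.
From 4 March 2057 to 2 August 2058 is 517 days inclusive.
517 = 7 × 73 + 6, so there are 73 full weeks plus 6 extra days.
Each full week contributes 2 days from the set (Thu, Sat): 73 × 2 = 146.
The 6 extra days are Sun, Mon, Tue, Wed, Thu, Fri — 1 of them qualifies.
Total: 146 + 1 = 147.

147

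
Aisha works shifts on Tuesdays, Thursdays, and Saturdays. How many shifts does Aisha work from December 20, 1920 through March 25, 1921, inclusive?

December 20, 1920 is a Monday.
The range spans 96 days (inclusive of both endpoints).
96 = 7 × 13 + 5, so there are 13 full weeks plus 5 extra days.
Each full week contributes 3 days from the set (Tue, Thu, Sat): 13 × 3 = 39.
The 5 extra days are Mon, Tue, Wed, Thu, Fri — 2 of them qualify.
Total: 39 + 2 = 41.

41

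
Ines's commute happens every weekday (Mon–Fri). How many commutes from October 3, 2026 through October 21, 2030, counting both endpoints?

1056

October 3, 2026 is a Saturday.
That's 1480 days from start to end, counting both.
1480 = 7 × 211 + 3, so there are 211 full weeks plus 3 extra days.
Each full week contributes 5 weekdays (Mon–Fri): 211 × 5 = 1055.
The 3 extra days are Saturday, Sunday, Monday — 1 of them qualifies.
Total: 1055 + 1 = 1056.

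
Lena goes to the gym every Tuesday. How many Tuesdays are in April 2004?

4

Apr 1, 2004 is a Thursday.
That's 30 days from start to end, counting both.
30 = 7 × 4 + 2, so there are 4 full weeks plus 2 extra days.
Each full week contributes one Tuesday: 4 so far.
The 2 extra days are Thu, Fri — none qualify.
Total: 4 + 0 = 4.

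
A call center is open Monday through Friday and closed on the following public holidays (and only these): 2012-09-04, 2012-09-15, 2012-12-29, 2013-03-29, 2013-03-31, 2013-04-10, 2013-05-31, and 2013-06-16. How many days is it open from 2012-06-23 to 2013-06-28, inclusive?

261

2012-06-23 is a Saturday.
From 2012-06-23 to 2013-06-28 is 371 days inclusive.
371 = 7 × 53, so the span is exactly 53 full weeks.
Each full week contributes 5 weekdays (Mon–Fri): 53 × 5 = 265.
Total: 265.
Holidays: 2012-09-04 (Tue); 2012-09-15 (Sat); 2012-12-29 (Sat); 2013-03-29 (Fri); 2013-03-31 (Sun); 2013-04-10 (Wed); 2013-05-31 (Fri); 2013-06-16 (Sun).
4 of the 8 holidays fall on weekdays; the rest are weekends and were already excluded.
Business days: 265 − 4 = 261.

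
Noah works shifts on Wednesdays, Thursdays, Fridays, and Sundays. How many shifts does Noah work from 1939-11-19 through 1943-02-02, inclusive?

669

1939-11-19 is a Sunday.
That's 1172 days from start to end, counting both.
1172 = 7 × 167 + 3, so there are 167 full weeks plus 3 extra days.
Each full week contributes 4 days from the set (Wed, Thu, Fri, Sun): 167 × 4 = 668.
The 3 extra days are Sun, Mon, Tue — 1 of them qualifies.
Total: 668 + 1 = 669.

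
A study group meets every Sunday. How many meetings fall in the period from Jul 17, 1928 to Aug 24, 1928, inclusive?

Jul 17, 1928 is a Tuesday.
The range spans 39 days (inclusive of both endpoints).
39 = 7 × 5 + 4, so there are 5 full weeks plus 4 extra days.
Each full week contributes one Sunday: 5 so far.
The 4 extra days are Tue, Wed, Thu, Fri — none qualify.
Total: 5 + 0 = 5.

5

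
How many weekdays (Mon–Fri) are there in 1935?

261 weekdays

January 1, 1935 is a Tuesday.
The range spans 365 days (inclusive of both endpoints).
365 = 7 × 52 + 1, so there are 52 full weeks plus 1 extra day.
Each full week contributes 5 weekdays (Mon–Fri): 52 × 5 = 260.
The 1 extra day is Tuesday — 1 of them qualifies.
Total: 260 + 1 = 261.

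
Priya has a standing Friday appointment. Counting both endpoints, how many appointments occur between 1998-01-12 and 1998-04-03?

1998-01-12 is a Monday.
From 1998-01-12 to 1998-04-03 is 82 days inclusive.
82 = 7 × 11 + 5, so there are 11 full weeks plus 5 extra days.
Each full week contributes one Friday: 11 so far.
The 5 extra days are Mon, Tue, Wed, Thu, Fri — 1 of them qualifies.
Total: 11 + 1 = 12.

12 Fridays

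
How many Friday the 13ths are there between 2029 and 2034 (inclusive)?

Friday-the-13ths by year:
2029: Apr, Jul
2030: Sep, Dec
2031: Jun
2032: Feb, Aug
2033: May
2034: Jan, Oct

10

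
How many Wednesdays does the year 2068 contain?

52

1 January 2068 is a Sunday.
That's 366 days from start to end, counting both.
366 = 7 × 52 + 2, so there are 52 full weeks plus 2 extra days.
Each full week contributes one Wednesday: 52 so far.
The 2 extra days are Sunday, Monday — none qualify.
Total: 52 + 0 = 52.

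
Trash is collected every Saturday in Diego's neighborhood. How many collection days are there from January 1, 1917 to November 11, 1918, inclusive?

January 1, 1917 is a Monday.
From January 1, 1917 to November 11, 1918 is 680 days inclusive.
680 = 7 × 97 + 1, so there are 97 full weeks plus 1 extra day.
Each full week contributes one Saturday: 97 so far.
The 1 extra day is Mon — none qualify.
Total: 97 + 0 = 97.

97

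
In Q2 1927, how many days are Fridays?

1927-04-01 is a Friday.
The range spans 91 days (inclusive of both endpoints).
91 = 7 × 13, so the span is exactly 13 full weeks.
Each full week contributes one Friday: 13 so far.
Total: 13.

13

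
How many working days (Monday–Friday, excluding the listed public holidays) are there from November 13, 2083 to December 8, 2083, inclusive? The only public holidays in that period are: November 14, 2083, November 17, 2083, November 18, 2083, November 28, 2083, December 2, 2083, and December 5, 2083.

15

November 13, 2083 is a Saturday.
The range spans 26 days (inclusive of both endpoints).
26 = 7 × 3 + 5, so there are 3 full weeks plus 5 extra days.
Each full week contributes 5 weekdays (Mon–Fri): 3 × 5 = 15.
The 5 extra days are Saturday, Sunday, Monday, Tuesday, Wednesday — 3 of them qualify.
Total: 15 + 3 = 18.
Holidays: November 14, 2083 (Sun); November 17, 2083 (Wed); November 18, 2083 (Thu); November 28, 2083 (Sun); December 2, 2083 (Thu); December 5, 2083 (Sun).
3 of the 6 holidays fall on weekdays; the rest are weekends and were already excluded.
Business days: 18 − 3 = 15.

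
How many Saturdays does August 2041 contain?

Aug 1, 2041 is a Thursday.
That's 31 days from start to end, counting both.
31 = 7 × 4 + 3, so there are 4 full weeks plus 3 extra days.
Each full week contributes one Saturday: 4 so far.
The 3 extra days are Thu, Fri, Sat — 1 of them qualifies.
Total: 4 + 1 = 5.

5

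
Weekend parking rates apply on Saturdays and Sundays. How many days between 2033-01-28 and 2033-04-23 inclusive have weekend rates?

2033-01-28 is a Friday.
The range spans 86 days (inclusive of both endpoints).
86 = 7 × 12 + 2, so there are 12 full weeks plus 2 extra days.
Each full week contributes 2 weekend days (Sat, Sun): 12 × 2 = 24.
The 2 extra days are Friday, Saturday — 1 of them qualifies.
Total: 24 + 1 = 25.

25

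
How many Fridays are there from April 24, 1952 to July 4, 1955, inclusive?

167

April 24, 1952 is a Thursday.
The range spans 1167 days (inclusive of both endpoints).
1167 = 7 × 166 + 5, so there are 166 full weeks plus 5 extra days.
Each full week contributes one Friday: 166 so far.
The 5 extra days are Thursday, Friday, Saturday, Sunday, Monday — 1 of them qualifies.
Total: 166 + 1 = 167.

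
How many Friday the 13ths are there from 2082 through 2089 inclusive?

13

Friday-the-13ths by year:
2082: Feb, Mar, Nov
2083: Aug
2084: Oct
2085: Apr, Jul
2086: Sep, Dec
2087: Jun
2088: Feb, Aug
2089: May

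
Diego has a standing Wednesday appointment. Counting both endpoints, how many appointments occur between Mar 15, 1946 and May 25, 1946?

Mar 15, 1946 is a Friday.
The range spans 72 days (inclusive of both endpoints).
72 = 7 × 10 + 2, so there are 10 full weeks plus 2 extra days.
Each full week contributes one Wednesday: 10 so far.
The 2 extra days are Fri, Sat — none qualify.
Total: 10 + 0 = 10.

10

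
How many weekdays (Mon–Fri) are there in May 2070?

2070-05-01 is a Thursday.
That's 31 days from start to end, counting both.
31 = 7 × 4 + 3, so there are 4 full weeks plus 3 extra days.
Each full week contributes 5 weekdays (Mon–Fri): 4 × 5 = 20.
The 3 extra days are Thursday, Friday, Saturday — 2 of them qualify.
Total: 20 + 2 = 22.

22 weekdays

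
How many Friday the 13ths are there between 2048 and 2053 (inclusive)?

9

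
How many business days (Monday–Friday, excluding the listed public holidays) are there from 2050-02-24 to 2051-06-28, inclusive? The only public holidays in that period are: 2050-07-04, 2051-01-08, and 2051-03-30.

348 business days

2050-02-24 is a Thursday.
That's 490 days from start to end, counting both.
490 = 7 × 70, so the span is exactly 70 full weeks.
Each full week contributes 5 weekdays (Mon–Fri): 70 × 5 = 350.
Holidays: 2050-07-04 (Mon); 2051-01-08 (Sun); 2051-03-30 (Thu).
2 of the 3 holidays fall on weekdays; the rest are weekends and were already excluded.
Business days: 350 − 2 = 348.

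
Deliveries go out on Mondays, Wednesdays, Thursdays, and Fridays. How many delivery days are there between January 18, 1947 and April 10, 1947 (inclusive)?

January 18, 1947 is a Saturday.
From January 18, 1947 to April 10, 1947 is 83 days inclusive.
83 = 7 × 11 + 6, so there are 11 full weeks plus 6 extra days.
Each full week contributes 4 days from the set (Mon, Wed, Thu, Fri): 11 × 4 = 44.
The 6 extra days are Saturday, Sunday, Monday, Tuesday, Wednesday, Thursday — 3 of them qualify.
Total: 44 + 3 = 47.

47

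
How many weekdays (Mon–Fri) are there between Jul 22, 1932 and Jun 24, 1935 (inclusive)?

762

Jul 22, 1932 is a Friday.
From Jul 22, 1932 to Jun 24, 1935 is 1068 days inclusive.
1068 = 7 × 152 + 4, so there are 152 full weeks plus 4 extra days.
Each full week contributes 5 weekdays (Mon–Fri): 152 × 5 = 760.
The 4 extra days are Fri, Sat, Sun, Mon — 2 of them qualify.
Total: 760 + 2 = 762.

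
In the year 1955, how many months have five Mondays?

4

A month has five Mondays exactly when Monday falls within its first (length − 28) days.
Jan: 31 days, starts Sat → 5 of Sat, Sun, Mon ✓
Feb: 28 days, starts Tue → 5 of (none)
Mar: 31 days, starts Tue → 5 of Tue, Wed, Thu
Apr: 30 days, starts Fri → 5 of Fri, Sat
May: 31 days, starts Sun → 5 of Sun, Mon, Tue ✓
Jun: 30 days, starts Wed → 5 of Wed, Thu
Jul: 31 days, starts Fri → 5 of Fri, Sat, Sun
Aug: 31 days, starts Mon → 5 of Mon, Tue, Wed ✓
Sep: 30 days, starts Thu → 5 of Thu, Fri
Oct: 31 days, starts Sat → 5 of Sat, Sun, Mon ✓
Nov: 30 days, starts Tue → 5 of Tue, Wed
Dec: 31 days, starts Thu → 5 of Thu, Fri, Sat
Months with five Mondays: Jan, May, Aug, Oct.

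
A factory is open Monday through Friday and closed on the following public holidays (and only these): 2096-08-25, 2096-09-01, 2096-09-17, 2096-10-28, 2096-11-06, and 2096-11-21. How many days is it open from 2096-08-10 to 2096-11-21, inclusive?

2096-08-10 is a Friday.
From 2096-08-10 to 2096-11-21 is 104 days inclusive.
104 = 7 × 14 + 6, so there are 14 full weeks plus 6 extra days.
Each full week contributes 5 weekdays (Mon–Fri): 14 × 5 = 70.
The 6 extra days are Friday, Saturday, Sunday, Monday, Tuesday, Wednesday — 4 of them qualify.
Total: 70 + 4 = 74.
Holidays: 2096-08-25 (Sat); 2096-09-01 (Sat); 2096-09-17 (Mon); 2096-10-28 (Sun); 2096-11-06 (Tue); 2096-11-21 (Wed).
3 of the 6 holidays fall on weekdays; the rest are weekends and were already excluded.
Business days: 74 − 3 = 71.

71 working days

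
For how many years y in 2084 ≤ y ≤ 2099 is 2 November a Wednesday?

2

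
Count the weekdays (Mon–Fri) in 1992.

January 1, 1992 is a Wednesday.
That's 366 days from start to end, counting both.
366 = 7 × 52 + 2, so there are 52 full weeks plus 2 extra days.
Each full week contributes 5 weekdays (Mon–Fri): 52 × 5 = 260.
The 2 extra days are Wednesday, Thursday — 2 of them qualify.
Total: 260 + 2 = 262.

262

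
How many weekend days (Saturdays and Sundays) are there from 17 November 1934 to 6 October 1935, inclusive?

17 November 1934 is a Saturday.
The range spans 324 days (inclusive of both endpoints).
324 = 7 × 46 + 2, so there are 46 full weeks plus 2 extra days.
Each full week contributes 2 weekend days (Sat, Sun): 46 × 2 = 92.
The 2 extra days are Saturday, Sunday — 2 of them qualify.
Total: 92 + 2 = 94.

94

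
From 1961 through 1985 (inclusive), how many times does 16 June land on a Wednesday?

Day of week of June 16 in each year:
1961: Fri, 1962: Sat, 1963: Sun, 1964: Tue, 1965: Wed ✓, 1966: Thu, 1967: Fri, 1968: Sun, 1969: Mon, 1970: Tue, 1971: Wed ✓, 1972: Fri, 1973: Sat, 1974: Sun, 1975: Mon, 1976: Wed ✓, 1977: Thu, 1978: Fri, 1979: Sat, 1980: Mon, 1981: Tue, 1982: Wed ✓, 1983: Thu, 1984: Sat, 1985: Sun
Wednesdays: 1965, 1971, 1976, 1982.

4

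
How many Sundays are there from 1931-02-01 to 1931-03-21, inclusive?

1931-02-01 is a Sunday.
The range spans 49 days (inclusive of both endpoints).
49 = 7 × 7, so the span is exactly 7 full weeks.
Each full week contributes one Sunday: 7 so far.
Total: 7.

7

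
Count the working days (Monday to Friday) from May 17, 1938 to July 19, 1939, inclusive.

May 17, 1938 is a Tuesday.
That's 429 days from start to end, counting both.
429 = 7 × 61 + 2, so there are 61 full weeks plus 2 extra days.
Each full week contributes 5 weekdays (Mon–Fri): 61 × 5 = 305.
The 2 extra days are Tue, Wed — 2 of them qualify.
Total: 305 + 2 = 307.

307 weekdays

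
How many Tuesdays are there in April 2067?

Apr 1, 2067 is a Friday.
From Apr 1, 2067 to Apr 30, 2067 is 30 days inclusive.
30 = 7 × 4 + 2, so there are 4 full weeks plus 2 extra days.
Each full week contributes one Tuesday: 4 so far.
The 2 extra days are Friday, Saturday — none qualify.
Total: 4 + 0 = 4.

4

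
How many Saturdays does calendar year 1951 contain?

1951-01-01 is a Monday.
The range spans 365 days (inclusive of both endpoints).
365 = 7 × 52 + 1, so there are 52 full weeks plus 1 extra day.
Each full week contributes one Saturday: 52 so far.
The 1 extra day is Mon — none qualify.
Total: 52 + 0 = 52.

52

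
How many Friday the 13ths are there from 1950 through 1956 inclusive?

13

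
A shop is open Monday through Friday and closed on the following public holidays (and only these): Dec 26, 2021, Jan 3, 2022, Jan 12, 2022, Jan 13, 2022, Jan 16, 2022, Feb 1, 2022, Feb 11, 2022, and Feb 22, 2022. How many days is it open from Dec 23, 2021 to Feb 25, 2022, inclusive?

Dec 23, 2021 is a Thursday.
From Dec 23, 2021 to Feb 25, 2022 is 65 days inclusive.
65 = 7 × 9 + 2, so there are 9 full weeks plus 2 extra days.
Each full week contributes 5 weekdays (Mon–Fri): 9 × 5 = 45.
The 2 extra days are Thursday, Friday — 2 of them qualify.
Total: 45 + 2 = 47.
Holidays: Dec 26, 2021 (Sun); Jan 3, 2022 (Mon); Jan 12, 2022 (Wed); Jan 13, 2022 (Thu); Jan 16, 2022 (Sun); Feb 1, 2022 (Tue); Feb 11, 2022 (Fri); Feb 22, 2022 (Tue).
6 of the 8 holidays fall on weekdays; the rest are weekends and were already excluded.
Business days: 47 − 6 = 41.

41 working days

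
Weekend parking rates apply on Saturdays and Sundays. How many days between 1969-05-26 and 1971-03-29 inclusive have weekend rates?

1969-05-26 is a Monday.
That's 673 days from start to end, counting both.
673 = 7 × 96 + 1, so there are 96 full weeks plus 1 extra day.
Each full week contributes 2 weekend days (Sat, Sun): 96 × 2 = 192.
The 1 extra day is Mon — none qualify.
Total: 192 + 0 = 192.

192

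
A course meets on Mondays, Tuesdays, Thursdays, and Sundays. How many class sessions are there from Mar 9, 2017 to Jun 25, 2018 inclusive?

271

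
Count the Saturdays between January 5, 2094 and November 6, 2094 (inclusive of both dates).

January 5, 2094 is a Tuesday.
From January 5, 2094 to November 6, 2094 is 306 days inclusive.
306 = 7 × 43 + 5, so there are 43 full weeks plus 5 extra days.
Each full week contributes one Saturday: 43 so far.
The 5 extra days are Tuesday, Wednesday, Thursday, Friday, Saturday — 1 of them qualifies.
Total: 43 + 1 = 44.

44 Saturdays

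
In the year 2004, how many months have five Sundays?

4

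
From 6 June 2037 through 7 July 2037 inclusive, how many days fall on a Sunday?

5

6 June 2037 is a Saturday.
That's 32 days from start to end, counting both.
32 = 7 × 4 + 4, so there are 4 full weeks plus 4 extra days.
Each full week contributes one Sunday: 4 so far.
The 4 extra days are Sat, Sun, Mon, Tue — 1 of them qualifies.
Total: 4 + 1 = 5.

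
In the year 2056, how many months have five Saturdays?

5

A month has five Saturdays exactly when Saturday falls within its first (length − 28) days.
Jan: 31 days, starts Sat → 5 of Sat, Sun, Mon ✓
Feb: 29 days, starts Tue → 5 of Tue
Mar: 31 days, starts Wed → 5 of Wed, Thu, Fri
Apr: 30 days, starts Sat → 5 of Sat, Sun ✓
May: 31 days, starts Mon → 5 of Mon, Tue, Wed
Jun: 30 days, starts Thu → 5 of Thu, Fri
Jul: 31 days, starts Sat → 5 of Sat, Sun, Mon ✓
Aug: 31 days, starts Tue → 5 of Tue, Wed, Thu
Sep: 30 days, starts Fri → 5 of Fri, Sat ✓
Oct: 31 days, starts Sun → 5 of Sun, Mon, Tue
Nov: 30 days, starts Wed → 5 of Wed, Thu
Dec: 31 days, starts Fri → 5 of Fri, Sat, Sun ✓
Months with five Saturdays: Jan, Apr, Jul, Sep, Dec.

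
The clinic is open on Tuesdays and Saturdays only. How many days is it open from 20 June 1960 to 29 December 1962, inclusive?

264

20 June 1960 is a Monday.
That's 923 days from start to end, counting both.
923 = 7 × 131 + 6, so there are 131 full weeks plus 6 extra days.
Each full week contributes 2 days from the set (Tue, Sat): 131 × 2 = 262.
The 6 extra days are Monday, Tuesday, Wednesday, Thursday, Friday, Saturday — 2 of them qualify.
Total: 262 + 2 = 264.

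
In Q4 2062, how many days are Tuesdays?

13

2062-10-01 is a Sunday.
That's 92 days from start to end, counting both.
92 = 7 × 13 + 1, so there are 13 full weeks plus 1 extra day.
Each full week contributes one Tuesday: 13 so far.
The 1 extra day is Sunday — none qualify.
Total: 13 + 0 = 13.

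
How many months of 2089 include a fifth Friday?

A month has five Fridays exactly when Friday falls within its first (length − 28) days.
Jan: 31 days, starts Sat → 5 of Sat, Sun, Mon
Feb: 28 days, starts Tue → 5 of (none)
Mar: 31 days, starts Tue → 5 of Tue, Wed, Thu
Apr: 30 days, starts Fri → 5 of Fri, Sat ✓
May: 31 days, starts Sun → 5 of Sun, Mon, Tue
Jun: 30 days, starts Wed → 5 of Wed, Thu
Jul: 31 days, starts Fri → 5 of Fri, Sat, Sun ✓
Aug: 31 days, starts Mon → 5 of Mon, Tue, Wed
Sep: 30 days, starts Thu → 5 of Thu, Fri ✓
Oct: 31 days, starts Sat → 5 of Sat, Sun, Mon
Nov: 30 days, starts Tue → 5 of Tue, Wed
Dec: 31 days, starts Thu → 5 of Thu, Fri, Sat ✓
Months with five Fridays: Apr, Jul, Sep, Dec.

4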